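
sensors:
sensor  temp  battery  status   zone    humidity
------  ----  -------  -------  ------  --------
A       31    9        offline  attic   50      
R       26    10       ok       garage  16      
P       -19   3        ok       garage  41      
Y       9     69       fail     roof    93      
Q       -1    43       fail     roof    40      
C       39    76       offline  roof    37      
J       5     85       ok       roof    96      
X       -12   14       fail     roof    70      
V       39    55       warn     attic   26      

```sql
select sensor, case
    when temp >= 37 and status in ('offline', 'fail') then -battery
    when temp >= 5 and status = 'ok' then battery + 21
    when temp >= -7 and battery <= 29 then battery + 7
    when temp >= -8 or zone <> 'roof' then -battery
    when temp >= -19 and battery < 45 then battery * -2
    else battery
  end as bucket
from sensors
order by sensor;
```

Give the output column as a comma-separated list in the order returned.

sensor=A: temp >= -7 and battery <= 29 → 16
sensor=C: temp >= 37 and status in ('offline', 'fail') → -76
sensor=J: temp >= 5 and status = 'ok' → 106
sensor=P: temp >= -8 or zone <> 'roof' → -3
sensor=Q: temp >= -8 or zone <> 'roof' → -43
sensor=R: temp >= 5 and status = 'ok' → 31
sensor=V: temp >= -8 or zone <> 'roof' → -55
sensor=X: temp >= -19 and battery < 45 → -28
sensor=Y: temp >= -8 or zone <> 'roof' → -69

16, -76, 106, -3, -43, 31, -55, -28, -69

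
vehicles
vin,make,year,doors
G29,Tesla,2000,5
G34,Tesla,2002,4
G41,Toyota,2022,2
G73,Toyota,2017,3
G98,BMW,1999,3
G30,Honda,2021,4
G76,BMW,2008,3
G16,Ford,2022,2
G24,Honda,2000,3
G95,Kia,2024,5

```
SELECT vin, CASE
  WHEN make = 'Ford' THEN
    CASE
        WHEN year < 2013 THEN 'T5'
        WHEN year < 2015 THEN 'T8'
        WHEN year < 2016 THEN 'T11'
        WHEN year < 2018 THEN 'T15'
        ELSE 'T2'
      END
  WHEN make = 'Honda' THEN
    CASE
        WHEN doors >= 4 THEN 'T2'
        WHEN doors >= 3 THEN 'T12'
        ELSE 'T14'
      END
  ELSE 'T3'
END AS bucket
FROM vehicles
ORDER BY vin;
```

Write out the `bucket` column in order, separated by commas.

T2, T12, T3, T2, T3, T3, T3, T3, T3, T3

vin=G16: make='Ford' → inner[ELSE] → T2
vin=G24: make='Honda' → inner[doors >= 3] → T12
vin=G29: make='Tesla' → outer ELSE → T3
vin=G30: make='Honda' → inner[doors >= 4] → T2
vin=G34: make='Tesla' → outer ELSE → T3
vin=G41: make='Toyota' → outer ELSE → T3
vin=G73: make='Toyota' → outer ELSE → T3
vin=G76: make='BMW' → outer ELSE → T3
vin=G95: make='Kia' → outer ELSE → T3
vin=G98: make='BMW' → outer ELSE → T3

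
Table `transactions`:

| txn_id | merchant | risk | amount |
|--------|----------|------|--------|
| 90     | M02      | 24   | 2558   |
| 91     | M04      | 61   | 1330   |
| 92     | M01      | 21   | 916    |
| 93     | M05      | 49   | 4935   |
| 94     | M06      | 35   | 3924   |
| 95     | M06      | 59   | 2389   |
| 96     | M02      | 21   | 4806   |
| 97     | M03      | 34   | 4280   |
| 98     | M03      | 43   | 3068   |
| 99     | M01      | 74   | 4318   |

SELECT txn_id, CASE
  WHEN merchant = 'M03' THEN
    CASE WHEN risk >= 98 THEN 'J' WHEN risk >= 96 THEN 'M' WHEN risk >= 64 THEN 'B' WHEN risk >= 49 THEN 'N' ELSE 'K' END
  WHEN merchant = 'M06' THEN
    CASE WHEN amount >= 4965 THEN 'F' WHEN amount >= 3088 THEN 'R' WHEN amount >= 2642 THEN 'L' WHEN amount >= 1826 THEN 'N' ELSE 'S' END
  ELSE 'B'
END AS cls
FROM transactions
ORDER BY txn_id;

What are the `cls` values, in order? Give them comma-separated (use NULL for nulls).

B, B, B, B, R, N, B, K, K, B

txn_id=90: merchant='M02' → outer ELSE → B
txn_id=91: merchant='M04' → outer ELSE → B
txn_id=92: merchant='M01' → outer ELSE → B
txn_id=93: merchant='M05' → outer ELSE → B
txn_id=94: merchant='M06' → inner[amount >= 3088] → R
txn_id=95: merchant='M06' → inner[amount >= 1826] → N
txn_id=96: merchant='M02' → outer ELSE → B
txn_id=97: merchant='M03' → inner[ELSE] → K
txn_id=98: merchant='M03' → inner[ELSE] → K
txn_id=99: merchant='M01' → outer ELSE → B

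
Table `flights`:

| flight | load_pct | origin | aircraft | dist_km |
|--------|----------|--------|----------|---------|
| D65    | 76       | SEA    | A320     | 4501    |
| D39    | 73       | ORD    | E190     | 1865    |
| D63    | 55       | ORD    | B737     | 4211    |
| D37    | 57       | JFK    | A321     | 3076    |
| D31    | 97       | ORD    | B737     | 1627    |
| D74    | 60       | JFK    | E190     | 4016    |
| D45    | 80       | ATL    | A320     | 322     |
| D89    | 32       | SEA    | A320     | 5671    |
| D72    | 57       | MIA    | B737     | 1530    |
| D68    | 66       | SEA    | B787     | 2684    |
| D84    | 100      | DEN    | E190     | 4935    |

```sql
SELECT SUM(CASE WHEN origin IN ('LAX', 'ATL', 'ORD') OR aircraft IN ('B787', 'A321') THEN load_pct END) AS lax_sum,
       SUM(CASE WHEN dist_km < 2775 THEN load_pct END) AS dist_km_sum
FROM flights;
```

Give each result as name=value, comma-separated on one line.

lax_sum=428, dist_km_sum=373

[lax_sum: origin IN ('LAX', 'ATL', 'ORD') OR aircraft IN ('B787', 'A321')]
flight=D65: ✗
flight=D39: ✓ → 73
flight=D63: ✓ → 55
flight=D37: ✓ → 57
flight=D31: ✓ → 97
flight=D74: ✗
flight=D45: ✓ → 80
flight=D89: ✗
flight=D72: ✗
flight=D68: ✓ → 66
flight=D84: ✗
lax_sum = 73 + 55 + 57 + 97 + 80 + 66 = 428
—
[dist_km_sum: dist_km < 2775]
flight=D65: ✗
flight=D39: ✓ → 73
flight=D63: ✗
flight=D37: ✗
flight=D31: ✓ → 97
flight=D74: ✗
flight=D45: ✓ → 80
flight=D89: ✗
flight=D72: ✓ → 57
flight=D68: ✓ → 66
flight=D84: ✗
dist_km_sum = 73 + 97 + 80 + 57 + 66 = 373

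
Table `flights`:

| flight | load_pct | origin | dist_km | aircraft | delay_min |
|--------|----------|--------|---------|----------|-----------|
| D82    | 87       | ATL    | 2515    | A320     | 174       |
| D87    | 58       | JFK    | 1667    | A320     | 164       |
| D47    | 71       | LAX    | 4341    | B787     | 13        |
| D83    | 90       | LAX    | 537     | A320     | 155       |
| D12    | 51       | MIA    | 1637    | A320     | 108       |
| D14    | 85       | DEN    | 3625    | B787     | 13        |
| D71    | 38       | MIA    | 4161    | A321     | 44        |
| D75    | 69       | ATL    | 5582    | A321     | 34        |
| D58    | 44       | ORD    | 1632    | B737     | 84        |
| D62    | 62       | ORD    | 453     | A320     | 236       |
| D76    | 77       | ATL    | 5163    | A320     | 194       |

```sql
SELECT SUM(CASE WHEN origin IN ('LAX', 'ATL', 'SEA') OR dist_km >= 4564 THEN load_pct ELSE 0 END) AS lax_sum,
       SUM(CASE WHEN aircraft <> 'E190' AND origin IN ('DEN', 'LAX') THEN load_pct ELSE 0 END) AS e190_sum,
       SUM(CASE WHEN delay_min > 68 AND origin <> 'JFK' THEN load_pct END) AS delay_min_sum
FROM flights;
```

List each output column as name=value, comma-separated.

[lax_sum: origin IN ('LAX', 'ATL', 'SEA') OR dist_km >= 4564]
flight=D82: ✓ → 87
flight=D87: ✗
flight=D47: ✓ → 71
flight=D83: ✓ → 90
flight=D12: ✗
flight=D14: ✗
flight=D71: ✗
flight=D75: ✓ → 69
flight=D58: ✗
flight=D62: ✗
flight=D76: ✓ → 77
lax_sum = 87 + 71 + 90 + 69 + 77 = 394
—
[e190_sum: aircraft <> 'E190' AND origin IN ('DEN', 'LAX')]
flight=D82: ✗
flight=D87: ✗
flight=D47: ✓ → 71
flight=D83: ✓ → 90
flight=D12: ✗
flight=D14: ✓ → 85
flight=D71: ✗
flight=D75: ✗
flight=D58: ✗
flight=D62: ✗
flight=D76: ✗
e190_sum = 71 + 90 + 85 = 246
—
[delay_min_sum: delay_min > 68 AND origin <> 'JFK']
flight=D82: ✓ → 87
flight=D87: ✗
flight=D47: ✗
flight=D83: ✓ → 90
flight=D12: ✓ → 51
flight=D14: ✗
flight=D71: ✗
flight=D75: ✗
flight=D58: ✓ → 44
flight=D62: ✓ → 62
flight=D76: ✓ → 77
delay_min_sum = 87 + 90 + 51 + 44 + 62 + 77 = 411

lax_sum=394, e190_sum=246, delay_min_sum=411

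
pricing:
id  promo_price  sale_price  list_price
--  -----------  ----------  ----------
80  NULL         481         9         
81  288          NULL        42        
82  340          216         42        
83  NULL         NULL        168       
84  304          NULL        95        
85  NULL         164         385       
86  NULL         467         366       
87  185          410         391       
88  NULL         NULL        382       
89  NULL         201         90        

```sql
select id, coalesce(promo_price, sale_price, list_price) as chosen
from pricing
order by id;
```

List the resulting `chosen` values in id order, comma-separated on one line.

id=80: promo_price=NULL, sale_price=481 → 481
id=81: promo_price=288 → 288
id=82: promo_price=340 → 340
id=83: promo_price=NULL, sale_price=NULL, list_price=168 → 168
id=84: promo_price=304 → 304
id=85: promo_price=NULL, sale_price=164 → 164
id=86: promo_price=NULL, sale_price=467 → 467
id=87: promo_price=185 → 185
id=88: promo_price=NULL, sale_price=NULL, list_price=382 → 382
id=89: promo_price=NULL, sale_price=201 → 201

481, 288, 340, 168, 304, 164, 467, 185, 382, 201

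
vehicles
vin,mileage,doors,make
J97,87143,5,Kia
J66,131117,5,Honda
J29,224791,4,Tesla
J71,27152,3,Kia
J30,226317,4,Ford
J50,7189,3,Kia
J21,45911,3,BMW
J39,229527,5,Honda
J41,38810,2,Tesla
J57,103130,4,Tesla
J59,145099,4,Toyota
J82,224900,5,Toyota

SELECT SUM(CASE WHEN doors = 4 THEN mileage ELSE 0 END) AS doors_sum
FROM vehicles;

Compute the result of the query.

699337

vin=J97: ✗
vin=J66: ✗
vin=J29: ✓ → 224791
vin=J71: ✗
vin=J30: ✓ → 226317
vin=J50: ✗
vin=J21: ✗
vin=J39: ✗
vin=J41: ✗
vin=J57: ✓ → 103130
vin=J59: ✓ → 145099
vin=J82: ✗
doors_sum = 224791 + 226317 + 103130 + 145099 = 699337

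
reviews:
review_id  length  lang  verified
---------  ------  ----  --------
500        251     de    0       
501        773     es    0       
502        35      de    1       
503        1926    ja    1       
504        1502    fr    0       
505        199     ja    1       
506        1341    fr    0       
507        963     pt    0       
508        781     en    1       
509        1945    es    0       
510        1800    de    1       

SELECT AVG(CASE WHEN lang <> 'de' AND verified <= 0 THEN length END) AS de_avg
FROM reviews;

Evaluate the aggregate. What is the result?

review_id=500: ✗
review_id=501: ✓ → 773
review_id=502: ✗
review_id=503: ✗
review_id=504: ✓ → 1502
review_id=505: ✗
review_id=506: ✓ → 1341
review_id=507: ✓ → 963
review_id=508: ✗
review_id=509: ✓ → 1945
review_id=510: ✗
de_avg = (773 + 1502 + 1341 + 963 + 1945) / 5 = 1304.8

1304.8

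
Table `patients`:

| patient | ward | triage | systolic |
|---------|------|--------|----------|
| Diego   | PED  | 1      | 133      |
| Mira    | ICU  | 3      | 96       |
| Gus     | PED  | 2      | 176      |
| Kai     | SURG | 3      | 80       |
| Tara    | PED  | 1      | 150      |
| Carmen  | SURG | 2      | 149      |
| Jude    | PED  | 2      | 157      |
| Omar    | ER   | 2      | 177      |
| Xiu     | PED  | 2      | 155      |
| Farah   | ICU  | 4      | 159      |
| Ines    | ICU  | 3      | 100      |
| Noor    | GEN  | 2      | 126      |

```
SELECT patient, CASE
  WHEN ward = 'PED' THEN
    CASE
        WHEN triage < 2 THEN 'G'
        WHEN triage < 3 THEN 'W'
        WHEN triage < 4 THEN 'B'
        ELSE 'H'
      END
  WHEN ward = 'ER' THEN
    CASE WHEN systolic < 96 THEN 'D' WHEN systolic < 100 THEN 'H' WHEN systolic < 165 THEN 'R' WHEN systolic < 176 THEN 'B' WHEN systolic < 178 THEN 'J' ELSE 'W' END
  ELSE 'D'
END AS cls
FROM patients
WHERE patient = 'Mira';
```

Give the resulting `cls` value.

patient = Mira: ward=ICU, triage=3, systolic=96.
ward='ICU' → outer ELSE → D

D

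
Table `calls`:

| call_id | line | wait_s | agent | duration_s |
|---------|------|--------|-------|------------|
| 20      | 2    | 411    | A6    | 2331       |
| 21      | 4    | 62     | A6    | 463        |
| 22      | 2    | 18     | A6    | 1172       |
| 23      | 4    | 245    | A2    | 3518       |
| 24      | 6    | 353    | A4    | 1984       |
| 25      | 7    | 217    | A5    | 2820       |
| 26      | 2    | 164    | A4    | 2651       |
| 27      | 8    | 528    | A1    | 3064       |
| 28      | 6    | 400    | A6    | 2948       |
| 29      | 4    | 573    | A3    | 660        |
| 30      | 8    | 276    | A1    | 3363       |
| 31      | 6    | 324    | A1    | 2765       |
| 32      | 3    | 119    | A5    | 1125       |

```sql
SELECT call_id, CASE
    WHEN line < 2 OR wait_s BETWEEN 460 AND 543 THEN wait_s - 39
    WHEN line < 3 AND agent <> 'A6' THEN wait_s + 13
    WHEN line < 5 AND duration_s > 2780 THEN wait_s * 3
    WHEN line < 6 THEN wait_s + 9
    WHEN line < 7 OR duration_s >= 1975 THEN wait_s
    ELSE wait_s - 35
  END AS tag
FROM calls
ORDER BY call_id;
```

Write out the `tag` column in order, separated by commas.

420, 71, 27, 735, 353, 217, 177, 489, 400, 582, 276, 324, 128

call_id=20: line < 6 → 420
call_id=21: line < 6 → 71
call_id=22: line < 6 → 27
call_id=23: line < 5 AND duration_s > 2780 → 735
call_id=24: line < 7 OR duration_s >= 1975 → 353
call_id=25: line < 7 OR duration_s >= 1975 → 217
call_id=26: line < 3 AND agent <> 'A6' → 177
call_id=27: line < 2 OR wait_s BETWEEN 460 AND 543 → 489
call_id=28: line < 7 OR duration_s >= 1975 → 400
call_id=29: line < 6 → 582
call_id=30: line < 7 OR duration_s >= 1975 → 276
call_id=31: line < 7 OR duration_s >= 1975 → 324
call_id=32: line < 6 → 128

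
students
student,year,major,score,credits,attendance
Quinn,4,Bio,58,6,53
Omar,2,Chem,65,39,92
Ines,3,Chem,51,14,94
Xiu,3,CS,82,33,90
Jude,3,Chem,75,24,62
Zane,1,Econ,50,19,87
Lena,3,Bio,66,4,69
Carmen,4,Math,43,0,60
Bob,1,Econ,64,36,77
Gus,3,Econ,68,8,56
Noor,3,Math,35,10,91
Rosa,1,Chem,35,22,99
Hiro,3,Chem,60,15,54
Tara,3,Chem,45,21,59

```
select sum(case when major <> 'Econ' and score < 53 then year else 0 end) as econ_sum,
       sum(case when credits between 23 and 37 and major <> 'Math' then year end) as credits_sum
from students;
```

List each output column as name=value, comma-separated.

econ_sum=14, credits_sum=7

[econ_sum: major <> 'Econ' and score < 53]
student=Quinn: ✗
student=Omar: ✗
student=Ines: ✓ → 3
student=Xiu: ✗
student=Jude: ✗
student=Zane: ✗
student=Lena: ✗
student=Carmen: ✓ → 4
student=Bob: ✗
student=Gus: ✗
student=Noor: ✓ → 3
student=Rosa: ✓ → 1
student=Hiro: ✗
student=Tara: ✓ → 3
econ_sum = 3 + 4 + 3 + 1 + 3 = 14
—
[credits_sum: credits between 23 and 37 and major <> 'Math']
student=Quinn: ✗
student=Omar: ✗
student=Ines: ✗
student=Xiu: ✓ → 3
student=Jude: ✓ → 3
student=Zane: ✗
student=Lena: ✗
student=Carmen: ✗
student=Bob: ✓ → 1
student=Gus: ✗
student=Noor: ✗
student=Rosa: ✗
student=Hiro: ✗
student=Tara: ✗
credits_sum = 3 + 3 + 1 = 7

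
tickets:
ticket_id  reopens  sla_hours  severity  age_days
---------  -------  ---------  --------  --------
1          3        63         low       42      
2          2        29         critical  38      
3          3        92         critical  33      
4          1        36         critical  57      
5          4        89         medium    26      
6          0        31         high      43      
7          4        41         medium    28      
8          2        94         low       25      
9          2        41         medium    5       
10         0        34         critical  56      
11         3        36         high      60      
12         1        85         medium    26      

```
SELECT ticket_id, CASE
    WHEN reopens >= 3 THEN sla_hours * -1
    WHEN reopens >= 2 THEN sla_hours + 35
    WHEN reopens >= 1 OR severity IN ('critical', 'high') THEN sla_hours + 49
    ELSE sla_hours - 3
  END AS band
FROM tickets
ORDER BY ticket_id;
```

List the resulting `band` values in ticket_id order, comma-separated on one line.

ticket_id=1: reopens >= 3 → -63
ticket_id=2: reopens >= 2 → 64
ticket_id=3: reopens >= 3 → -92
ticket_id=4: reopens >= 1 OR severity IN ('critical', 'high') → 85
ticket_id=5: reopens >= 3 → -89
ticket_id=6: reopens >= 1 OR severity IN ('critical', 'high') → 80
ticket_id=7: reopens >= 3 → -41
ticket_id=8: reopens >= 2 → 129
ticket_id=9: reopens >= 2 → 76
ticket_id=10: reopens >= 1 OR severity IN ('critical', 'high') → 83
ticket_id=11: reopens >= 3 → -36
ticket_id=12: reopens >= 1 OR severity IN ('critical', 'high') → 134

-63, 64, -92, 85, -89, 80, -41, 129, 76, 83, -36, 134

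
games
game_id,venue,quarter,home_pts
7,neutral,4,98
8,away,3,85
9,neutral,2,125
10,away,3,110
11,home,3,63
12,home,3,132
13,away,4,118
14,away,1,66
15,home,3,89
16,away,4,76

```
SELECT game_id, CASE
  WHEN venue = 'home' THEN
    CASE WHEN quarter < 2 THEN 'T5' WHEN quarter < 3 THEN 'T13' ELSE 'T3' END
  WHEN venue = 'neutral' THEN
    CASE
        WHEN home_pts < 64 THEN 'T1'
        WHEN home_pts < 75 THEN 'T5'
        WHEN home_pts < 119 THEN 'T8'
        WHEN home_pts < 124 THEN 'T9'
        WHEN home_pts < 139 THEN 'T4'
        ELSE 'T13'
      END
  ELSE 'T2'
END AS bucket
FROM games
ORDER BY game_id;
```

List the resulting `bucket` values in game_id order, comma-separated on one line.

T8, T2, T4, T2, T3, T3, T2, T2, T3, T2

game_id=7: venue='neutral' → inner[home_pts < 119] → T8
game_id=8: venue='away' → outer ELSE → T2
game_id=9: venue='neutral' → inner[home_pts < 139] → T4
game_id=10: venue='away' → outer ELSE → T2
game_id=11: venue='home' → inner[ELSE] → T3
game_id=12: venue='home' → inner[ELSE] → T3
game_id=13: venue='away' → outer ELSE → T2
game_id=14: venue='away' → outer ELSE → T2
game_id=15: venue='home' → inner[ELSE] → T3
game_id=16: venue='away' → outer ELSE → T2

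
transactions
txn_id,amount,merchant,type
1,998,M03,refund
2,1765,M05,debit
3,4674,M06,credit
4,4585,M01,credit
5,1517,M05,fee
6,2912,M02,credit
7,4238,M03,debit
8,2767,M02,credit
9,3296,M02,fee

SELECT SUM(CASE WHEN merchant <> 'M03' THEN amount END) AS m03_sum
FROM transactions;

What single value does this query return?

txn_id=1: ✗
txn_id=2: ✓ → 1765
txn_id=3: ✓ → 4674
txn_id=4: ✓ → 4585
txn_id=5: ✓ → 1517
txn_id=6: ✓ → 2912
txn_id=7: ✗
txn_id=8: ✓ → 2767
txn_id=9: ✓ → 3296
m03_sum = 1765 + 4674 + 4585 + 1517 + 2912 + 2767 + 3296 = 21516

21516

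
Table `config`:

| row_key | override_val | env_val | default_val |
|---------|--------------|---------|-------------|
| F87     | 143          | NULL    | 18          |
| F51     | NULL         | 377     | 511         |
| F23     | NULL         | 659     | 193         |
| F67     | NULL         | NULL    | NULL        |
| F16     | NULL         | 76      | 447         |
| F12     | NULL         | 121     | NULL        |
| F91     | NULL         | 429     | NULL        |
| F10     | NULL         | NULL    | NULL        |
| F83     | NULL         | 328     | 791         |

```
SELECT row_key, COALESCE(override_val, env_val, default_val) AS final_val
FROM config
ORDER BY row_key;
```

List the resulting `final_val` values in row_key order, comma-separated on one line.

NULL, 121, 76, 659, 377, NULL, 328, 143, 429

row_key=F10: override_val=NULL, env_val=NULL, default_val=NULL (all NULL) → NULL
row_key=F12: override_val=NULL, env_val=121 → 121
row_key=F16: override_val=NULL, env_val=76 → 76
row_key=F23: override_val=NULL, env_val=659 → 659
row_key=F51: override_val=NULL, env_val=377 → 377
row_key=F67: override_val=NULL, env_val=NULL, default_val=NULL (all NULL) → NULL
row_key=F83: override_val=NULL, env_val=328 → 328
row_key=F87: override_val=143 → 143
row_key=F91: override_val=NULL, env_val=429 → 429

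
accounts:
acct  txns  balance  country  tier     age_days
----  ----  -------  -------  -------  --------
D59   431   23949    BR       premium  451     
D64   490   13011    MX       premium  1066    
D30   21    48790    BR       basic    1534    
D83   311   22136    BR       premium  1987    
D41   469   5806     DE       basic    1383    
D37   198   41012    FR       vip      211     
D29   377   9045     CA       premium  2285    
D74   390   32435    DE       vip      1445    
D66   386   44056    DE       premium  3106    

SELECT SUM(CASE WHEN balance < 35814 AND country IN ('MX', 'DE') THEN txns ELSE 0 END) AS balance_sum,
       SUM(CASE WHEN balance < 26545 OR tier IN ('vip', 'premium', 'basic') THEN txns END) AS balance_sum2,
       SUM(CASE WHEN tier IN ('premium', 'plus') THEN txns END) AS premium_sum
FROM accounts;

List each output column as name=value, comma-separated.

[balance_sum: balance < 35814 AND country IN ('MX', 'DE')]
acct=D59: ✗
acct=D64: ✓ → 490
acct=D30: ✗
acct=D83: ✗
acct=D41: ✓ → 469
acct=D37: ✗
acct=D29: ✗
acct=D74: ✓ → 390
acct=D66: ✗
balance_sum = 490 + 469 + 390 = 1349
—
[balance_sum2: balance < 26545 OR tier IN ('vip', 'premium', 'basic')]
acct=D59: ✓ → 431
acct=D64: ✓ → 490
acct=D30: ✓ → 21
acct=D83: ✓ → 311
acct=D41: ✓ → 469
acct=D37: ✓ → 198
acct=D29: ✓ → 377
acct=D74: ✓ → 390
acct=D66: ✓ → 386
balance_sum2 = 431 + 490 + 21 + 311 + 469 + 198 + 377 + 390 + 386 = 3073
—
[premium_sum: tier IN ('premium', 'plus')]
acct=D59: ✓ → 431
acct=D64: ✓ → 490
acct=D30: ✗
acct=D83: ✓ → 311
acct=D41: ✗
acct=D37: ✗
acct=D29: ✓ → 377
acct=D74: ✗
acct=D66: ✓ → 386
premium_sum = 431 + 490 + 311 + 377 + 386 = 1995

balance_sum=1349, balance_sum2=3073, premium_sum=1995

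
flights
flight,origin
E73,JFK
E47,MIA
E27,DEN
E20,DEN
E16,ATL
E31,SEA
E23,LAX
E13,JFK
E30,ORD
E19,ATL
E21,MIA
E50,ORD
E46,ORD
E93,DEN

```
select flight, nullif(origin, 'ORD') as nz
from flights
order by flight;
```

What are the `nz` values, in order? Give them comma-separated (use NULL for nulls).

flight=E13: origin=JFK vs ORD: differ → JFK
flight=E16: origin=ATL vs ORD: differ → ATL
flight=E19: origin=ATL vs ORD: differ → ATL
flight=E20: origin=DEN vs ORD: differ → DEN
flight=E21: origin=MIA vs ORD: differ → MIA
flight=E23: origin=LAX vs ORD: differ → LAX
flight=E27: origin=DEN vs ORD: differ → DEN
flight=E30: origin=ORD vs ORD: equal → NULL
flight=E31: origin=SEA vs ORD: differ → SEA
flight=E46: origin=ORD vs ORD: equal → NULL
flight=E47: origin=MIA vs ORD: differ → MIA
flight=E50: origin=ORD vs ORD: equal → NULL
flight=E73: origin=JFK vs ORD: differ → JFK
flight=E93: origin=DEN vs ORD: differ → DEN

JFK, ATL, ATL, DEN, MIA, LAX, DEN, NULL, SEA, NULL, MIA, NULL, JFK, DEN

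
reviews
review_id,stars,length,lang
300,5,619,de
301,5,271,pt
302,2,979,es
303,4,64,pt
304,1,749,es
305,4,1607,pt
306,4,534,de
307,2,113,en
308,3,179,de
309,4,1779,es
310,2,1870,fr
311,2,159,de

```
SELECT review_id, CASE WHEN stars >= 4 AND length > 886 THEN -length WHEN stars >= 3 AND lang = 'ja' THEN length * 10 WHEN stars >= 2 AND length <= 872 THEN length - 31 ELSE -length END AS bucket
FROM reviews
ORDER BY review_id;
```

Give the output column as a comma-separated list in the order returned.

588, 240, -979, 33, -749, -1607, 503, 82, 148, -1779, -1870, 128

review_id=300: stars >= 2 AND length <= 872 → 588
review_id=301: stars >= 2 AND length <= 872 → 240
review_id=302: ELSE → -979
review_id=303: stars >= 2 AND length <= 872 → 33
review_id=304: ELSE → -749
review_id=305: stars >= 4 AND length > 886 → -1607
review_id=306: stars >= 2 AND length <= 872 → 503
review_id=307: stars >= 2 AND length <= 872 → 82
review_id=308: stars >= 2 AND length <= 872 → 148
review_id=309: stars >= 4 AND length > 886 → -1779
review_id=310: ELSE → -1870
review_id=311: stars >= 2 AND length <= 872 → 128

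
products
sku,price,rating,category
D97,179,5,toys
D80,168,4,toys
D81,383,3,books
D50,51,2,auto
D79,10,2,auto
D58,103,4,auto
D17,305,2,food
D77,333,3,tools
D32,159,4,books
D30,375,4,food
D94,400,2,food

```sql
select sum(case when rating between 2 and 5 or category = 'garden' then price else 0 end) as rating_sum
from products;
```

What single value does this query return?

sku=D97: ✓ → 179
sku=D80: ✓ → 168
sku=D81: ✓ → 383
sku=D50: ✓ → 51
sku=D79: ✓ → 10
sku=D58: ✓ → 103
sku=D17: ✓ → 305
sku=D77: ✓ → 333
sku=D32: ✓ → 159
sku=D30: ✓ → 375
sku=D94: ✓ → 400
rating_sum = 179 + 168 + 383 + 51 + 10 + 103 + 305 + 333 + 159 + 375 + 400 = 2466

2466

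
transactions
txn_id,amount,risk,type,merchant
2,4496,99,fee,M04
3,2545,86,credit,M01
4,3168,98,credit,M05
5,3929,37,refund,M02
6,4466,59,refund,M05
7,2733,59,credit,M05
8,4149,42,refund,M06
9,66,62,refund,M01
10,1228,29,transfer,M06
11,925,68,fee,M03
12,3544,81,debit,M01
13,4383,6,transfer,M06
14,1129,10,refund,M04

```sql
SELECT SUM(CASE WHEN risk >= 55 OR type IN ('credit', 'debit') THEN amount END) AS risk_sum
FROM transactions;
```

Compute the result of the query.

21943

txn_id=2: ✓ → 4496
txn_id=3: ✓ → 2545
txn_id=4: ✓ → 3168
txn_id=5: ✗
txn_id=6: ✓ → 4466
txn_id=7: ✓ → 2733
txn_id=8: ✗
txn_id=9: ✓ → 66
txn_id=10: ✗
txn_id=11: ✓ → 925
txn_id=12: ✓ → 3544
txn_id=13: ✗
txn_id=14: ✗
risk_sum = 4496 + 2545 + 3168 + 4466 + 2733 + 66 + 925 + 3544 = 21943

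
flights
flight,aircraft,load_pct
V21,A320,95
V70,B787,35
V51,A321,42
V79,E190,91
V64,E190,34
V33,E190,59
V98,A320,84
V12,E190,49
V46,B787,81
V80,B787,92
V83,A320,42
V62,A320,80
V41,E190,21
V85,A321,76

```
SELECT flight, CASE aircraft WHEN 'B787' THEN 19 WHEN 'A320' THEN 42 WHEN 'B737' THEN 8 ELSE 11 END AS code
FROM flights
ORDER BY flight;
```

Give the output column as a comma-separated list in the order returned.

11, 42, 11, 11, 19, 11, 42, 11, 19, 11, 19, 42, 11, 42

flight=V12: ELSE → 11
flight=V21: aircraft='A320' → 42
flight=V33: ELSE → 11
flight=V41: ELSE → 11
flight=V46: aircraft='B787' → 19
flight=V51: ELSE → 11
flight=V62: aircraft='A320' → 42
flight=V64: ELSE → 11
flight=V70: aircraft='B787' → 19
flight=V79: ELSE → 11
flight=V80: aircraft='B787' → 19
flight=V83: aircraft='A320' → 42
flight=V85: ELSE → 11
flight=V98: aircraft='A320' → 42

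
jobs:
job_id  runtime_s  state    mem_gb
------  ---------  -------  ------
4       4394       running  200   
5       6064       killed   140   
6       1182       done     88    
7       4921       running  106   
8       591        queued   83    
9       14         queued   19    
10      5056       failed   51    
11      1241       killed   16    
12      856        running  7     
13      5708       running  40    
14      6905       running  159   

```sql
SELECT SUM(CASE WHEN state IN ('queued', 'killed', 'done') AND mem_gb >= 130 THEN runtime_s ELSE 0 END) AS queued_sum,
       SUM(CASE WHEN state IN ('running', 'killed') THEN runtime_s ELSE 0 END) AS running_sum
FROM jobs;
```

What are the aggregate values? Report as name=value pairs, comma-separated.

[queued_sum: state IN ('queued', 'killed', 'done') AND mem_gb >= 130]
job_id=4: ✗
job_id=5: ✓ → 6064
job_id=6: ✗
job_id=7: ✗
job_id=8: ✗
job_id=9: ✗
job_id=10: ✗
job_id=11: ✗
job_id=12: ✗
job_id=13: ✗
job_id=14: ✗
queued_sum = 6064
—
[running_sum: state IN ('running', 'killed')]
job_id=4: ✓ → 4394
job_id=5: ✓ → 6064
job_id=6: ✗
job_id=7: ✓ → 4921
job_id=8: ✗
job_id=9: ✗
job_id=10: ✗
job_id=11: ✓ → 1241
job_id=12: ✓ → 856
job_id=13: ✓ → 5708
job_id=14: ✓ → 6905
running_sum = 4394 + 6064 + 4921 + 1241 + 856 + 5708 + 6905 = 30089

queued_sum=6064, running_sum=30089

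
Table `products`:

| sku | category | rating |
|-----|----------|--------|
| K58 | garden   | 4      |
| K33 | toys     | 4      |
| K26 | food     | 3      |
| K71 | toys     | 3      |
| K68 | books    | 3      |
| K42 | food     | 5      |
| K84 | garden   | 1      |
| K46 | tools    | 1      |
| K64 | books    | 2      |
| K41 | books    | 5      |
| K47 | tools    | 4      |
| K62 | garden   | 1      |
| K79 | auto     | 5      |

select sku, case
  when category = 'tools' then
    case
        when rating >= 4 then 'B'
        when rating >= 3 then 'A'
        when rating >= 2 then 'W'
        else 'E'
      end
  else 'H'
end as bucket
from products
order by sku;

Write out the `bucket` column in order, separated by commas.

sku=K26: category='food' → outer ELSE → H
sku=K33: category='toys' → outer ELSE → H
sku=K41: category='books' → outer ELSE → H
sku=K42: category='food' → outer ELSE → H
sku=K46: category='tools' → inner[ELSE] → E
sku=K47: category='tools' → inner[rating >= 4] → B
sku=K58: category='garden' → outer ELSE → H
sku=K62: category='garden' → outer ELSE → H
sku=K64: category='books' → outer ELSE → H
sku=K68: category='books' → outer ELSE → H
sku=K71: category='toys' → outer ELSE → H
sku=K79: category='auto' → outer ELSE → H
sku=K84: category='garden' → outer ELSE → H

H, H, H, H, E, B, H, H, H, H, H, H, H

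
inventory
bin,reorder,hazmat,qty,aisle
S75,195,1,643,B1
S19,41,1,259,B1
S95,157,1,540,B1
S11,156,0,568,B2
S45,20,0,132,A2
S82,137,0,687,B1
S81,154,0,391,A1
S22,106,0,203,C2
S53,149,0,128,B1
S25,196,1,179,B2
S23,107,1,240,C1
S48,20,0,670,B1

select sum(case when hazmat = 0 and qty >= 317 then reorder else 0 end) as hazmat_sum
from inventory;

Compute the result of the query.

467

bin=S75: ✗
bin=S19: ✗
bin=S95: ✗
bin=S11: ✓ → 156
bin=S45: ✗
bin=S82: ✓ → 137
bin=S81: ✓ → 154
bin=S22: ✗
bin=S53: ✗
bin=S25: ✗
bin=S23: ✗
bin=S48: ✓ → 20
hazmat_sum = 156 + 137 + 154 + 20 = 467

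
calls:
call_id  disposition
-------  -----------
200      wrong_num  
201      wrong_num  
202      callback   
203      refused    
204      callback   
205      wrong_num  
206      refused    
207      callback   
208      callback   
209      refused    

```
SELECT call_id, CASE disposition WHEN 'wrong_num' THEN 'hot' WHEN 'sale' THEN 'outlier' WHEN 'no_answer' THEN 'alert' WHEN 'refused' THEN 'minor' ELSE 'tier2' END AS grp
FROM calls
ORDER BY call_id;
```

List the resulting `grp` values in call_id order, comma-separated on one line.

hot, hot, tier2, minor, tier2, hot, minor, tier2, tier2, minor

call_id=200: disposition='wrong_num' → hot
call_id=201: disposition='wrong_num' → hot
call_id=202: ELSE → tier2
call_id=203: disposition='refused' → minor
call_id=204: ELSE → tier2
call_id=205: disposition='wrong_num' → hot
call_id=206: disposition='refused' → minor
call_id=207: ELSE → tier2
call_id=208: ELSE → tier2
call_id=209: disposition='refused' → minor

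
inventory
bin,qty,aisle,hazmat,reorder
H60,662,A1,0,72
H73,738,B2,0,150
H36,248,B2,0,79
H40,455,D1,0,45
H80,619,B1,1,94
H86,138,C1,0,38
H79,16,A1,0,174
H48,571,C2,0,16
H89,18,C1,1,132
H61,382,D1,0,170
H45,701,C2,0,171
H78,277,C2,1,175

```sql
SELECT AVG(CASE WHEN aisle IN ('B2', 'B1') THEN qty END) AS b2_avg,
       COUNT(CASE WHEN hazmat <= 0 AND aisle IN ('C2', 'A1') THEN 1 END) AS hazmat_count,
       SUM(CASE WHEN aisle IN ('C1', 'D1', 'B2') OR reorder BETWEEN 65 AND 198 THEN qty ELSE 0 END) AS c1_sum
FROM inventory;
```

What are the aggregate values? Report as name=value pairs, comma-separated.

[b2_avg: aisle IN ('B2', 'B1')]
bin=H60: ✗
bin=H73: ✓ → 738
bin=H36: ✓ → 248
bin=H40: ✗
bin=H80: ✓ → 619
bin=H86: ✗
bin=H79: ✗
bin=H48: ✗
bin=H89: ✗
bin=H61: ✗
bin=H45: ✗
bin=H78: ✗
b2_avg = (738 + 248 + 619) / 3 = 535
—
[hazmat_count: hazmat <= 0 AND aisle IN ('C2', 'A1')]
bin=H60: ✓ → 1
bin=H73: ✗
bin=H36: ✗
bin=H40: ✗
bin=H80: ✗
bin=H86: ✗
bin=H79: ✓ → 1
bin=H48: ✓ → 1
bin=H89: ✗
bin=H61: ✗
bin=H45: ✓ → 1
bin=H78: ✗
hazmat_count = COUNT(1, 1, 1, 1) = 4
—
[c1_sum: aisle IN ('C1', 'D1', 'B2') OR reorder BETWEEN 65 AND 198]
bin=H60: ✓ → 662
bin=H73: ✓ → 738
bin=H36: ✓ → 248
bin=H40: ✓ → 455
bin=H80: ✓ → 619
bin=H86: ✓ → 138
bin=H79: ✓ → 16
bin=H48: ✗
bin=H89: ✓ → 18
bin=H61: ✓ → 382
bin=H45: ✓ → 701
bin=H78: ✓ → 277
c1_sum = 662 + 738 + 248 + 455 + 619 + 138 + 16 + 18 + 382 + 701 + 277 = 4254

b2_avg=535, hazmat_count=4, c1_sum=4254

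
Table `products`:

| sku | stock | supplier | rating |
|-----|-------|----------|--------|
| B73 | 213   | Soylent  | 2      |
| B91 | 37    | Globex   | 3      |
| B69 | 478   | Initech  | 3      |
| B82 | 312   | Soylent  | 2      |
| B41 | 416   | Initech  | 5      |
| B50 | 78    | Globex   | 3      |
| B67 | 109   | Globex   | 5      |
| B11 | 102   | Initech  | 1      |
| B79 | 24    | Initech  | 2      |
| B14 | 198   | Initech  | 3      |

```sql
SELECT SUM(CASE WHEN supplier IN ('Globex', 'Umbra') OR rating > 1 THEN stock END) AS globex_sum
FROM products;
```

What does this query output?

1865

sku=B73: ✓ → 213
sku=B91: ✓ → 37
sku=B69: ✓ → 478
sku=B82: ✓ → 312
sku=B41: ✓ → 416
sku=B50: ✓ → 78
sku=B67: ✓ → 109
sku=B11: ✗
sku=B79: ✓ → 24
sku=B14: ✓ → 198
globex_sum = 213 + 37 + 478 + 312 + 416 + 78 + 109 + 24 + 198 = 1865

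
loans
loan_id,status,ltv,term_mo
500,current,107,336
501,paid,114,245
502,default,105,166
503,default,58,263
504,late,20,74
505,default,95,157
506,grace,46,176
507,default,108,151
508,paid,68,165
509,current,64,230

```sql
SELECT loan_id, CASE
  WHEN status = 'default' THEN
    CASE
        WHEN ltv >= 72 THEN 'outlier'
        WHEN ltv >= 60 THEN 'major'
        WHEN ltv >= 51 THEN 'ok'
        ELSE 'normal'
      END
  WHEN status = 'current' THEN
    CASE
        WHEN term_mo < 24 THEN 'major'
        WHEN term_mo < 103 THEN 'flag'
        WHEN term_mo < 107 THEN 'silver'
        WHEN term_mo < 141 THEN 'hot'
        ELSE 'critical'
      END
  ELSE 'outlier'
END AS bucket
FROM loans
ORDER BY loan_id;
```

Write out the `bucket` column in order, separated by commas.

critical, outlier, outlier, ok, outlier, outlier, outlier, outlier, outlier, critical

loan_id=500: status='current' → inner[ELSE] → critical
loan_id=501: status='paid' → outer ELSE → outlier
loan_id=502: status='default' → inner[ltv >= 72] → outlier
loan_id=503: status='default' → inner[ltv >= 51] → ok
loan_id=504: status='late' → outer ELSE → outlier
loan_id=505: status='default' → inner[ltv >= 72] → outlier
loan_id=506: status='grace' → outer ELSE → outlier
loan_id=507: status='default' → inner[ltv >= 72] → outlier
loan_id=508: status='paid' → outer ELSE → outlier
loan_id=509: status='current' → inner[ELSE] → critical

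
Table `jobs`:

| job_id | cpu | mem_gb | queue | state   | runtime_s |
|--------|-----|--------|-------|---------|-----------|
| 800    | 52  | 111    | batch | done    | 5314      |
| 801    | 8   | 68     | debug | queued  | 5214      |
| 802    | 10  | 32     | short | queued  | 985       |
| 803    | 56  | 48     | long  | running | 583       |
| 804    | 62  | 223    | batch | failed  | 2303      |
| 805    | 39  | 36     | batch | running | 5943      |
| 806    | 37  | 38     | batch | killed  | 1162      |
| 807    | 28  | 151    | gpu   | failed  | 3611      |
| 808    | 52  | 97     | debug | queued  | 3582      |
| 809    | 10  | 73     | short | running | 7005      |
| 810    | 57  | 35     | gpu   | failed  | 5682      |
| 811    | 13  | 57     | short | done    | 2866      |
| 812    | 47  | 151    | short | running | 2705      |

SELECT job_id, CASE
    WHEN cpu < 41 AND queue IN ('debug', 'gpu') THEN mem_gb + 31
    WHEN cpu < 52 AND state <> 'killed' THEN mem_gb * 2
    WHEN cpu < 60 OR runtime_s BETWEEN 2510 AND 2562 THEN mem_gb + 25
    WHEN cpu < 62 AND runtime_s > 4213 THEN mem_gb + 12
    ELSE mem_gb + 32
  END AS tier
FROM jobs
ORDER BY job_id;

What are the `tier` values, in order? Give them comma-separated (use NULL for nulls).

job_id=800: cpu < 60 OR runtime_s BETWEEN 2510 AND 2562 → 136
job_id=801: cpu < 41 AND queue IN ('debug', 'gpu') → 99
job_id=802: cpu < 52 AND state <> 'killed' → 64
job_id=803: cpu < 60 OR runtime_s BETWEEN 2510 AND 2562 → 73
job_id=804: ELSE → 255
job_id=805: cpu < 52 AND state <> 'killed' → 72
job_id=806: cpu < 60 OR runtime_s BETWEEN 2510 AND 2562 → 63
job_id=807: cpu < 41 AND queue IN ('debug', 'gpu') → 182
job_id=808: cpu < 60 OR runtime_s BETWEEN 2510 AND 2562 → 122
job_id=809: cpu < 52 AND state <> 'killed' → 146
job_id=810: cpu < 60 OR runtime_s BETWEEN 2510 AND 2562 → 60
job_id=811: cpu < 52 AND state <> 'killed' → 114
job_id=812: cpu < 52 AND state <> 'killed' → 302

136, 99, 64, 73, 255, 72, 63, 182, 122, 146, 60, 114, 302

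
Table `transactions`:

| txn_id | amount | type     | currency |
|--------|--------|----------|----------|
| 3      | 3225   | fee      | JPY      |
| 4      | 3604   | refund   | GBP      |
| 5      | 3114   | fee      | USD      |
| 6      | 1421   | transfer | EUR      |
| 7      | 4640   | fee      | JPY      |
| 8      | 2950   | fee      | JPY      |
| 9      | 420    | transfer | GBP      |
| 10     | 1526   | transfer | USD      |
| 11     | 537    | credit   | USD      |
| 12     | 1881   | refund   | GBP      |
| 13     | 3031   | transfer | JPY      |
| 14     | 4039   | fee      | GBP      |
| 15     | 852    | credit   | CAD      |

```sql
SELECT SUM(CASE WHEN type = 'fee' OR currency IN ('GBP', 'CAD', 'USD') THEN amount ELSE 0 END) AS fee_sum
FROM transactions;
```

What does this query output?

26788

txn_id=3: ✓ → 3225
txn_id=4: ✓ → 3604
txn_id=5: ✓ → 3114
txn_id=6: ✗
txn_id=7: ✓ → 4640
txn_id=8: ✓ → 2950
txn_id=9: ✓ → 420
txn_id=10: ✓ → 1526
txn_id=11: ✓ → 537
txn_id=12: ✓ → 1881
txn_id=13: ✗
txn_id=14: ✓ → 4039
txn_id=15: ✓ → 852
fee_sum = 3225 + 3604 + 3114 + 4640 + 2950 + 420 + 1526 + 537 + 1881 + 4039 + 852 = 26788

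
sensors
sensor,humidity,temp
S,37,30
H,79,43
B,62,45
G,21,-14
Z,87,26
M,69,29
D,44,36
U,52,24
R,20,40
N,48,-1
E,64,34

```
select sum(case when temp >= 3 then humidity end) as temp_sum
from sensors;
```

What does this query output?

514

sensor=S: ✓ → 37
sensor=H: ✓ → 79
sensor=B: ✓ → 62
sensor=G: ✗
sensor=Z: ✓ → 87
sensor=M: ✓ → 69
sensor=D: ✓ → 44
sensor=U: ✓ → 52
sensor=R: ✓ → 20
sensor=N: ✗
sensor=E: ✓ → 64
temp_sum = 37 + 79 + 62 + 87 + 69 + 44 + 52 + 20 + 64 = 514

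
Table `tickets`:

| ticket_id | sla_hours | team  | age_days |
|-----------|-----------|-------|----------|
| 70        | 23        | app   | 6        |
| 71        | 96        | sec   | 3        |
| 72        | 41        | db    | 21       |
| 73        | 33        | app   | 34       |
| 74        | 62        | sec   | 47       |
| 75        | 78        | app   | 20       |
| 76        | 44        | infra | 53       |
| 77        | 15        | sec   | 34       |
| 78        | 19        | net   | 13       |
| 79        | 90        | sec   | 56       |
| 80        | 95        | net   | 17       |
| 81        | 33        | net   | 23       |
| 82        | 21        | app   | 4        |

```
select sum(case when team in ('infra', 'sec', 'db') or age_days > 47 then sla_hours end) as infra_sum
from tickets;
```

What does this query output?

ticket_id=70: ✗
ticket_id=71: ✓ → 96
ticket_id=72: ✓ → 41
ticket_id=73: ✗
ticket_id=74: ✓ → 62
ticket_id=75: ✗
ticket_id=76: ✓ → 44
ticket_id=77: ✓ → 15
ticket_id=78: ✗
ticket_id=79: ✓ → 90
ticket_id=80: ✗
ticket_id=81: ✗
ticket_id=82: ✗
infra_sum = 96 + 41 + 62 + 44 + 15 + 90 = 348

348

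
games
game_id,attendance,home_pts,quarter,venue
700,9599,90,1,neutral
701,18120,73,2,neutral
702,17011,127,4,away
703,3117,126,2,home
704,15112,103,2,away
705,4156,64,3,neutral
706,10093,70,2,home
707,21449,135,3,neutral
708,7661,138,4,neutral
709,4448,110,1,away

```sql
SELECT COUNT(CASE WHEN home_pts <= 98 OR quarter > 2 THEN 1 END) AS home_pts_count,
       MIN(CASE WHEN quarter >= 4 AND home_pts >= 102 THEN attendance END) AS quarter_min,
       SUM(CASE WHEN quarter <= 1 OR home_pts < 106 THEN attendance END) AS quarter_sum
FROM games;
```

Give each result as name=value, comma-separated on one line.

home_pts_count=7, quarter_min=7661, quarter_sum=61528

[home_pts_count: home_pts <= 98 OR quarter > 2]
game_id=700: ✓ → 1
game_id=701: ✓ → 1
game_id=702: ✓ → 1
game_id=703: ✗
game_id=704: ✗
game_id=705: ✓ → 1
game_id=706: ✓ → 1
game_id=707: ✓ → 1
game_id=708: ✓ → 1
game_id=709: ✗
home_pts_count = COUNT(1, 1, 1, 1, 1, 1, 1) = 7
—
[quarter_min: quarter >= 4 AND home_pts >= 102]
game_id=700: ✗
game_id=701: ✗
game_id=702: ✓ → 17011
game_id=703: ✗
game_id=704: ✗
game_id=705: ✗
game_id=706: ✗
game_id=707: ✗
game_id=708: ✓ → 7661
game_id=709: ✗
quarter_min = MIN(17011, 7661) = 7661
—
[quarter_sum: quarter <= 1 OR home_pts < 106]
game_id=700: ✓ → 9599
game_id=701: ✓ → 18120
game_id=702: ✗
game_id=703: ✗
game_id=704: ✓ → 15112
game_id=705: ✓ → 4156
game_id=706: ✓ → 10093
game_id=707: ✗
game_id=708: ✗
game_id=709: ✓ → 4448
quarter_sum = 9599 + 18120 + 15112 + 4156 + 10093 + 4448 = 61528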